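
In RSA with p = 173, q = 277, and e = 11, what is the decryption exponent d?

φ(n) = (p−1)(q−1) = 172·276 = 47472.
Need d with 11·d ≡ 1 (mod 47472). Apply the extended Euclidean algorithm:
47472 = 4315*11 + 7
11 = 1*7 + 4
7 = 1*4 + 3
4 = 1*3 + 1
3 = 3*1 + 0
Back-substitute:
1 = 4 − 3
1 = −7 + 2·4
1 = 2·11 − 3·7
1 = −3·47472 + 12947·11
So 11·12947 ≡ 1 (mod 47472), hence d = 12947.

12947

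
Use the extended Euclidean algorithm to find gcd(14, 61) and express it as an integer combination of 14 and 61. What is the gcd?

Apply Euclid's algorithm to 61 and 14:
61 = 4*14 + 5
14 = 2*5 + 4
5 = 1*4 + 1
4 = 4*1 + 0
gcd(14, 61) = 1.
Express as a combination:
1 = 5 − 4
1 = −14 + 3·5
1 = 3·61 − 13·14
So 1 = (3)·61 + (-13)·14.

1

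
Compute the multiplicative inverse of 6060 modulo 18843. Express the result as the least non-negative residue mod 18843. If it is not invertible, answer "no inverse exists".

Compute gcd(6060, 18843):
18843 = 3·6060 + 663
6060 = 9·663 + 93
663 = 7·93 + 12
93 = 7·12 + 9
12 = 1·9 + 3
9 = 3·3 + 0
Since gcd = 3 > 1, 6060 is not a unit mod 18843.

no inverse exists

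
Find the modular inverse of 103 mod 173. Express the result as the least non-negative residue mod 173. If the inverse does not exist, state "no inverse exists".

Extended Euclidean algorithm:
173 = 1×103 + 70
103 = 1×70 + 33
70 = 2×33 + 4
33 = 8×4 + 1
4 = 4×1 + 0
The gcd is 1. Working backward:
1 = 33 − 8·4
1 = −8·70 + 17·33
1 = 17·103 − 25·70
1 = −25·173 + 42·103
So 103·42 ≡ 1 (mod 173).

42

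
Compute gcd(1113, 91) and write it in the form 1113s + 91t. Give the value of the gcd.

7

Repeated division:
1113 = 12·91 + 21
91 = 4·21 + 7
21 = 3·7 + 0
gcd(1113, 91) = 7.
Express as a combination:
7 = 91 − 4·21
7 = −4·1113 + 49·91
So 7 = (-4)·1113 + (49)·91.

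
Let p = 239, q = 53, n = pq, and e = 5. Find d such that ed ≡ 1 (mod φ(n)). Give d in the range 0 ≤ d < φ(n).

9901

φ(n) = (p−1)(q−1) = 238·52 = 12376.
Need d with 5·d ≡ 1 (mod 12376). Apply the extended Euclidean algorithm:
12376 = 2475*5 + 1
5 = 5*1 + 0
Back-substitute:
1 = 12376 − 2475·5
So 5·(-2475) ≡ 1 (mod 12376), hence d ≡ -2475 ≡ 9901 (mod 12376).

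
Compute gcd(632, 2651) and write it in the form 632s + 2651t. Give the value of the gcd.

Apply Euclid's algorithm to 2651 and 632:
2651 = 4×632 + 123
632 = 5×123 + 17
123 = 7×17 + 4
17 = 4×4 + 1
4 = 4×1 + 0
gcd(632, 2651) = 1.
Back-substituting:
1 = 17 − 4·4
1 = −4·123 + 29·17
1 = 29·632 − 149·123
1 = −149·2651 + 625·632
So 1 = (-149)·2651 + (625)·632.

1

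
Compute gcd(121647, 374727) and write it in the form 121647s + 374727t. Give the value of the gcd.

3

Repeated division:
374727 = 3·121647 + 9786
121647 = 12·9786 + 4215
9786 = 2·4215 + 1356
4215 = 3·1356 + 147
1356 = 9·147 + 33
147 = 4·33 + 15
33 = 2·15 + 3
15 = 5·3 + 0
gcd(121647, 374727) = 3.
Working backward:
3 = 33 − 2·15
3 = −2·147 + 9·33
3 = 9·1356 − 83·147
3 = −83·4215 + 258·1356
3 = 258·9786 − 599·4215
3 = −599·121647 + 7446·9786
3 = 7446·374727 − 22937·121647
So 3 = (7446)·374727 + (-22937)·121647.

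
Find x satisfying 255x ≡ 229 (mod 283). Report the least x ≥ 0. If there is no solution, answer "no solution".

First find gcd(255, 283):
283 = 1×255 + 28
255 = 9×28 + 3
28 = 9×3 + 1
3 = 3×1 + 0
gcd = 1, so a unique solution mod 283 exists.
Back-substitute for the Bézout coefficients:
1 = 28 − 9·3
1 = −9·255 + 82·28
1 = 82·283 − 91·255
So 255·(-91) ≡ 1 (mod 283), giving 255⁻¹ ≡ 192.
x ≡ 255⁻¹·229 ≡ 192·229 ≡ 103 (mod 283).

103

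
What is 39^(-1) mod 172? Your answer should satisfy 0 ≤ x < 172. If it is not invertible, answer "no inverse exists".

gcd(172, 39) by repeated division:
172 = 4*39 + 16
39 = 2*16 + 7
16 = 2*7 + 2
7 = 3*2 + 1
2 = 2*1 + 0
The gcd is 1. Working backward:
1 = 7 − 3·2
1 = −3·16 + 7·7
1 = 7·39 − 17·16
1 = −17·172 + 75·39
So 39·75 ≡ 1 (mod 172).

75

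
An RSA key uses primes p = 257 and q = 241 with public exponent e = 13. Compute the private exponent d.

φ(n) = (p−1)(q−1) = 256·240 = 61440.
Need d with 13·d ≡ 1 (mod 61440). Apply the extended Euclidean algorithm:
61440 = 4726×13 + 2
13 = 6×2 + 1
2 = 2×1 + 0
Back-substitute:
1 = 13 − 6·2
1 = −6·61440 + 28357·13
So 13·28357 ≡ 1 (mod 61440), hence d = 28357.

28357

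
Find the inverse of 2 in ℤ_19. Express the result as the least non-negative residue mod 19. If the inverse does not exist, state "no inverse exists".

Apply the Euclidean algorithm to 19 and 2:
19 = 9*2 + 1
2 = 2*1 + 0
Since gcd(2, 19) = 1, back-substitute to write 1 as a combination:
1 = 19 − 9·2
Thus 2·(-9) ≡ 1 (mod 19); reducing, -9 mod 19 = 10.

10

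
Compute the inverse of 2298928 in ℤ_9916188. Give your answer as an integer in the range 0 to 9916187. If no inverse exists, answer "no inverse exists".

Compute gcd(2298928, 9916188):
9916188 = 4·2298928 + 720476
2298928 = 3·720476 + 137500
720476 = 5·137500 + 32976
137500 = 4·32976 + 5596
32976 = 5·5596 + 4996
5596 = 1·4996 + 600
4996 = 8·600 + 196
600 = 3·196 + 12
196 = 16·12 + 4
12 = 3·4 + 0
The gcd is 4, not 1, hence no inverse exists.

no inverse exists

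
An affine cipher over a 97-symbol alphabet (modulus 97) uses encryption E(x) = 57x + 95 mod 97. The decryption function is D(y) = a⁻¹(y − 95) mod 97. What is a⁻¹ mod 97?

80

Apply the Euclidean algorithm to 97 and 57:
97 = 1*57 + 40
57 = 1*40 + 17
40 = 2*17 + 6
17 = 2*6 + 5
6 = 1*5 + 1
5 = 5*1 + 0
The gcd is 1. Working backward:
1 = 6 − 5
1 = −17 + 3·6
1 = 3·40 − 7·17
1 = −7·57 + 10·40
1 = 10·97 − 17·57
Thus 57·(-17) ≡ 1 (mod 97); reducing, -17 mod 97 = 80.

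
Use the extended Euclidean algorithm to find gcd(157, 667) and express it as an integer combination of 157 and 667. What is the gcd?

1

Repeated division:
667 = 4*157 + 39
157 = 4*39 + 1
39 = 39*1 + 0
gcd(157, 667) = 1.
Back-substituting:
1 = 157 − 4·39
1 = −4·667 + 17·157
So 1 = (-4)·667 + (17)·157.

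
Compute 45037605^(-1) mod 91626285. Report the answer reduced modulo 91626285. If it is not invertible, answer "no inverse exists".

no inverse exists

Euclidean algorithm on 91626285, 45037605:
91626285 = 2·45037605 + 1551075
45037605 = 29·1551075 + 56430
1551075 = 27·56430 + 27465
56430 = 2·27465 + 1500
27465 = 18·1500 + 465
1500 = 3·465 + 105
465 = 4·105 + 45
105 = 2·45 + 15
45 = 3·15 + 0
The gcd is 15, not 1, hence no inverse exists.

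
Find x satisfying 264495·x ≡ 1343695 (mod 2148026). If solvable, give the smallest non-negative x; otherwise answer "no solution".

253347

First find gcd(264495, 2148026):
2148026 = 8×264495 + 32066
264495 = 8×32066 + 7967
32066 = 4×7967 + 198
7967 = 40×198 + 47
198 = 4×47 + 10
47 = 4×10 + 7
10 = 1×7 + 3
7 = 2×3 + 1
3 = 3×1 + 0
gcd = 1, so a unique solution mod 2148026 exists.
Back-substitute for the Bézout coefficients:
1 = 7 − 2·3
1 = −2·10 + 3·7
1 = 3·47 − 14·10
1 = −14·198 + 59·47
1 = 59·7967 − 2374·198
1 = −2374·32066 + 9555·7967
1 = 9555·264495 − 78814·32066
1 = −78814·2148026 + 640067·264495
So 264495·(640067) ≡ 1 (mod 2148026), giving 264495⁻¹ ≡ 640067.
x ≡ 264495⁻¹·1343695 ≡ 640067·1343695 ≡ 253347 (mod 2148026).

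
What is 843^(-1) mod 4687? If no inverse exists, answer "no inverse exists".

2413

Apply the Euclidean algorithm to 4687 and 843:
4687 = 5*843 + 472
843 = 1*472 + 371
472 = 1*371 + 101
371 = 3*101 + 68
101 = 1*68 + 33
68 = 2*33 + 2
33 = 16*2 + 1
2 = 2*1 + 0
Since gcd(843, 4687) = 1, back-substitute to write 1 as a combination:
1 = 33 − 16·2
1 = −16·68 + 33·33
1 = 33·101 − 49·68
1 = −49·371 + 180·101
1 = 180·472 − 229·371
1 = −229·843 + 409·472
1 = 409·4687 − 2274·843
Thus 843·(-2274) ≡ 1 (mod 4687); reducing, -2274 mod 4687 = 2413.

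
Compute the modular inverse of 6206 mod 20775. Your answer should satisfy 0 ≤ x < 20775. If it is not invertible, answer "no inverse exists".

3371

Extended Euclidean algorithm:
20775 = 3·6206 + 2157
6206 = 2·2157 + 1892
2157 = 1·1892 + 265
1892 = 7·265 + 37
265 = 7·37 + 6
37 = 6·6 + 1
6 = 6·1 + 0
The gcd is 1. Working backward:
1 = 37 − 6·6
1 = −6·265 + 43·37
1 = 43·1892 − 307·265
1 = −307·2157 + 350·1892
1 = 350·6206 − 1007·2157
1 = −1007·20775 + 3371·6206
So 6206·3371 ≡ 1 (mod 20775).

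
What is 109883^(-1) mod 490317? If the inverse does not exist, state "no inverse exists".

349763

Run Euclid on (490317, 109883):
490317 = 4*109883 + 50785
109883 = 2*50785 + 8313
50785 = 6*8313 + 907
8313 = 9*907 + 150
907 = 6*150 + 7
150 = 21*7 + 3
7 = 2*3 + 1
3 = 3*1 + 0
gcd = 1, so the inverse exists. Back-substitute:
1 = 7 − 2·3
1 = −2·150 + 43·7
1 = 43·907 − 260·150
1 = −260·8313 + 2383·907
1 = 2383·50785 − 14558·8313
1 = −14558·109883 + 31499·50785
1 = 31499·490317 − 140554·109883
So 109883·(-140554) ≡ 1 (mod 490317), and -140554 ≡ 349763 (mod 490317).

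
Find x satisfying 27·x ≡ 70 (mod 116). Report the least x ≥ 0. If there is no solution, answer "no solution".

110

First find gcd(27, 116):
116 = 4×27 + 8
27 = 3×8 + 3
8 = 2×3 + 2
3 = 1×2 + 1
2 = 2×1 + 0
gcd = 1, so a unique solution mod 116 exists.
Back-substitute for the Bézout coefficients:
1 = 3 − 2
1 = −8 + 3·3
1 = 3·27 − 10·8
1 = −10·116 + 43·27
So 27·(43) ≡ 1 (mod 116), giving 27⁻¹ ≡ 43.
x ≡ 27⁻¹·70 ≡ 43·70 ≡ 110 (mod 116).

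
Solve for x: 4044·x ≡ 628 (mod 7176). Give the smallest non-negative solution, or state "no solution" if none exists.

no solution

gcd(4044, 7176):
7176 = 1*4044 + 3132
4044 = 1*3132 + 912
3132 = 3*912 + 396
912 = 2*396 + 120
396 = 3*120 + 36
120 = 3*36 + 12
36 = 3*12 + 0
gcd = 12, but 12 ∤ 628, so the congruence has no solution.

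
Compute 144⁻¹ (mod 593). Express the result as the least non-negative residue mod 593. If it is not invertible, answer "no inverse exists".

523

Extended Euclidean algorithm:
593 = 4*144 + 17
144 = 8*17 + 8
17 = 2*8 + 1
8 = 8*1 + 0
gcd = 1, so the inverse exists. Back-substitute:
1 = 17 − 2·8
1 = −2·144 + 17·17
1 = 17·593 − 70·144
Hence 144⁻¹ ≡ -70 ≡ 523 (mod 593).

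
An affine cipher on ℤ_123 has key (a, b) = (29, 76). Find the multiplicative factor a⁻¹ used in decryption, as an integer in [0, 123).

17

Apply the Euclidean algorithm to 123 and 29:
123 = 4·29 + 7
29 = 4·7 + 1
7 = 7·1 + 0
The gcd is 1. Working backward:
1 = 29 − 4·7
1 = −4·123 + 17·29
So 29·17 ≡ 1 (mod 123).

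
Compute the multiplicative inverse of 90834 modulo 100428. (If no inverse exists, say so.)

no inverse exists

Compute gcd(90834, 100428):
100428 = 1*90834 + 9594
90834 = 9*9594 + 4488
9594 = 2*4488 + 618
4488 = 7*618 + 162
618 = 3*162 + 132
162 = 1*132 + 30
132 = 4*30 + 12
30 = 2*12 + 6
12 = 2*6 + 0
The gcd is 6, not 1, hence no inverse exists.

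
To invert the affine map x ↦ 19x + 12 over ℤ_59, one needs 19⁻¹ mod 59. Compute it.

28

Run Euclid on (59, 19):
59 = 3*19 + 2
19 = 9*2 + 1
2 = 2*1 + 0
gcd = 1, so the inverse exists. Back-substitute:
1 = 19 − 9·2
1 = −9·59 + 28·19
So 19·28 ≡ 1 (mod 59).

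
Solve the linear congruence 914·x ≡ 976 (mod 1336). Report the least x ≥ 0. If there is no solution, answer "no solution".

First find gcd(914, 1336):
1336 = 1*914 + 422
914 = 2*422 + 70
422 = 6*70 + 2
70 = 35*2 + 0
gcd = 2 and 2 | 976, so solutions exist. Divide through by 2: 457x ≡ 488 (mod 668).
Now find 457⁻¹ mod 668:
668 = 1*457 + 211
457 = 2*211 + 35
211 = 6*35 + 1
35 = 35*1 + 0
Back-substitute:
1 = 211 − 6·35
1 = −6·457 + 13·211
1 = 13·668 − 19·457
So 457·(-19) ≡ 1 (mod 668), i.e. 457⁻¹ ≡ 649.
Then x ≡ 649·488 ≡ 80 (mod 668); the smallest non-negative solution is x = 80.

80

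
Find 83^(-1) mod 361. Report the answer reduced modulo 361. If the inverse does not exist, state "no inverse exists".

gcd(361, 83) by repeated division:
361 = 4·83 + 29
83 = 2·29 + 25
29 = 1·25 + 4
25 = 6·4 + 1
4 = 4·1 + 0
Since gcd(83, 361) = 1, back-substitute to write 1 as a combination:
1 = 25 − 6·4
1 = −6·29 + 7·25
1 = 7·83 − 20·29
1 = −20·361 + 87·83
So 83·87 ≡ 1 (mod 361).

87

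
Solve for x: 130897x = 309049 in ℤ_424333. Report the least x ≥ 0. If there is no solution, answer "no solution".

First find gcd(130897, 424333):
424333 = 3·130897 + 31642
130897 = 4·31642 + 4329
31642 = 7·4329 + 1339
4329 = 3·1339 + 312
1339 = 4·312 + 91
312 = 3·91 + 39
91 = 2·39 + 13
39 = 3·13 + 0
gcd = 13 and 13 | 309049, so solutions exist. Divide through by 13: 10069x ≡ 23773 (mod 32641).
Now find 10069⁻¹ mod 32641:
32641 = 3·10069 + 2434
10069 = 4·2434 + 333
2434 = 7·333 + 103
333 = 3·103 + 24
103 = 4·24 + 7
24 = 3·7 + 3
7 = 2·3 + 1
3 = 3·1 + 0
Back-substitute:
1 = 7 − 2·3
1 = −2·24 + 7·7
1 = 7·103 − 30·24
1 = −30·333 + 97·103
1 = 97·2434 − 709·333
1 = −709·10069 + 2933·2434
1 = 2933·32641 − 9508·10069
So 10069·(-9508) ≡ 1 (mod 32641), i.e. 10069⁻¹ ≡ 23133.
Then x ≡ 23133·23773 ≡ 5241 (mod 32641); the smallest non-negative solution is x = 5241.

5241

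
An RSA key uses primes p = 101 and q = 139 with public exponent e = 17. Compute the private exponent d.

10553

φ(n) = (p−1)(q−1) = 100·138 = 13800.
Need d with 17·d ≡ 1 (mod 13800). Apply the extended Euclidean algorithm:
13800 = 811·17 + 13
17 = 1·13 + 4
13 = 3·4 + 1
4 = 4·1 + 0
Back-substitute:
1 = 13 − 3·4
1 = −3·17 + 4·13
1 = 4·13800 − 3247·17
So 17·(-3247) ≡ 1 (mod 13800), hence d ≡ -3247 ≡ 10553 (mod 13800).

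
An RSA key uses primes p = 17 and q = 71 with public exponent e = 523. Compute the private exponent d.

φ(n) = (p−1)(q−1) = 16·70 = 1120.
Need d with 523·d ≡ 1 (mod 1120). Apply the extended Euclidean algorithm:
1120 = 2·523 + 74
523 = 7·74 + 5
74 = 14·5 + 4
5 = 1·4 + 1
4 = 4·1 + 0
Back-substitute:
1 = 5 − 4
1 = −74 + 15·5
1 = 15·523 − 106·74
1 = −106·1120 + 227·523
So 523·227 ≡ 1 (mod 1120), hence d = 227.

227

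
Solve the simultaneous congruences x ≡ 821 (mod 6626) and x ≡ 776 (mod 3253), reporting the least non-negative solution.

18858417

Write x = 821 + 6626·k. Then 6626·k ≡ 776 − 821 ≡ 3208 (mod 3253).
Need 6626⁻¹ mod 3253. Extended Euclid on (3253, 120):
3253 = 27*120 + 13
120 = 9*13 + 3
13 = 4*3 + 1
3 = 3*1 + 0
Back-substitute:
1 = 13 − 4·3
1 = −4·120 + 37·13
1 = 37·3253 − 1003·120
6626⁻¹ ≡ 2250 (mod 3253), so k ≡ 2250·3208 ≡ 2846 (mod 3253).
x = 821 + 6626·2846 = 18858417.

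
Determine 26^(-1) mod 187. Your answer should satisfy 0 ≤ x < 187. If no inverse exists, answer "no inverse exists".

36

Apply the Euclidean algorithm to 187 and 26:
187 = 7*26 + 5
26 = 5*5 + 1
5 = 5*1 + 0
Since gcd(26, 187) = 1, back-substitute to write 1 as a combination:
1 = 26 − 5·5
1 = −5·187 + 36·26
So 26·36 ≡ 1 (mod 187).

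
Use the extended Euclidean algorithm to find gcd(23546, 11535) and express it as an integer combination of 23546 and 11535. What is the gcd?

1

Apply Euclid's algorithm to 23546 and 11535:
23546 = 2*11535 + 476
11535 = 24*476 + 111
476 = 4*111 + 32
111 = 3*32 + 15
32 = 2*15 + 2
15 = 7*2 + 1
2 = 2*1 + 0
gcd(23546, 11535) = 1.
Back-substituting:
1 = 15 − 7·2
1 = −7·32 + 15·15
1 = 15·111 − 52·32
1 = −52·476 + 223·111
1 = 223·11535 − 5404·476
1 = −5404·23546 + 11031·11535
So 1 = (-5404)·23546 + (11031)·11535.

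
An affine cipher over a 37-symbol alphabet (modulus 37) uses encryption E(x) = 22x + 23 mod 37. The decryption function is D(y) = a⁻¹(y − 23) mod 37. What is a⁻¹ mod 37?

32

gcd(37, 22) by repeated division:
37 = 1·22 + 15
22 = 1·15 + 7
15 = 2·7 + 1
7 = 7·1 + 0
Since gcd(22, 37) = 1, back-substitute to write 1 as a combination:
1 = 15 − 2·7
1 = −2·22 + 3·15
1 = 3·37 − 5·22
So 22·(-5) ≡ 1 (mod 37), and -5 ≡ 32 (mod 37).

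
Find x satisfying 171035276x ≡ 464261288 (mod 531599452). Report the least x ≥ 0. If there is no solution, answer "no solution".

44934933

First find gcd(171035276, 531599452):
531599452 = 3·171035276 + 18493624
171035276 = 9·18493624 + 4592660
18493624 = 4·4592660 + 122984
4592660 = 37·122984 + 42252
122984 = 2·42252 + 38480
42252 = 1·38480 + 3772
38480 = 10·3772 + 760
3772 = 4·760 + 732
760 = 1·732 + 28
732 = 26·28 + 4
28 = 7·4 + 0
gcd = 4 and 4 | 464261288, so solutions exist. Divide through by 4: 42758819x ≡ 116065322 (mod 132899863).
Now find 42758819⁻¹ mod 132899863:
132899863 = 3·42758819 + 4623406
42758819 = 9·4623406 + 1148165
4623406 = 4·1148165 + 30746
1148165 = 37·30746 + 10563
30746 = 2·10563 + 9620
10563 = 1·9620 + 943
9620 = 10·943 + 190
943 = 4·190 + 183
190 = 1·183 + 7
183 = 26·7 + 1
7 = 7·1 + 0
Back-substitute:
1 = 183 − 26·7
1 = −26·190 + 27·183
1 = 27·943 − 134·190
1 = −134·9620 + 1367·943
1 = 1367·10563 − 1501·9620
1 = −1501·30746 + 4369·10563
1 = 4369·1148165 − 163154·30746
1 = −163154·4623406 + 656985·1148165
1 = 656985·42758819 − 6076019·4623406
1 = −6076019·132899863 + 18885042·42758819
So 42758819⁻¹ ≡ 18885042 (mod 132899863).
Then x ≡ 18885042·116065322 ≡ 44934933 (mod 132899863); the smallest non-negative solution is x = 44934933.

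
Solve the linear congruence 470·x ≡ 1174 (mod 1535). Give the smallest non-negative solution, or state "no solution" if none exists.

no solution

gcd(470, 1535):
1535 = 3·470 + 125
470 = 3·125 + 95
125 = 1·95 + 30
95 = 3·30 + 5
30 = 6·5 + 0
gcd = 5, but 5 ∤ 1174, so the congruence has no solution.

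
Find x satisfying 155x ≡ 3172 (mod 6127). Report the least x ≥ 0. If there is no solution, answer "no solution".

First find gcd(155, 6127):
6127 = 39×155 + 82
155 = 1×82 + 73
82 = 1×73 + 9
73 = 8×9 + 1
9 = 9×1 + 0
gcd = 1, so a unique solution mod 6127 exists.
Back-substitute for the Bézout coefficients:
1 = 73 − 8·9
1 = −8·82 + 9·73
1 = 9·155 − 17·82
1 = −17·6127 + 672·155
So 155·(672) ≡ 1 (mod 6127), giving 155⁻¹ ≡ 672.
x ≡ 155⁻¹·3172 ≡ 672·3172 ≡ 5515 (mod 6127).

5515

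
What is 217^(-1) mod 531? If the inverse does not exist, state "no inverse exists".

Extended Euclidean algorithm:
531 = 2·217 + 97
217 = 2·97 + 23
97 = 4·23 + 5
23 = 4·5 + 3
5 = 1·3 + 2
3 = 1·2 + 1
2 = 2·1 + 0
The gcd is 1. Working backward:
1 = 3 − 2
1 = −5 + 2·3
1 = 2·23 − 9·5
1 = −9·97 + 38·23
1 = 38·217 − 85·97
1 = −85·531 + 208·217
So 217·208 ≡ 1 (mod 531).

208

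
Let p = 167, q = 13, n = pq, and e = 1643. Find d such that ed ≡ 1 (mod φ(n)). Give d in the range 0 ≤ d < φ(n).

371

φ(n) = (p−1)(q−1) = 166·12 = 1992.
Need d with 1643·d ≡ 1 (mod 1992). Apply the extended Euclidean algorithm:
1992 = 1×1643 + 349
1643 = 4×349 + 247
349 = 1×247 + 102
247 = 2×102 + 43
102 = 2×43 + 16
43 = 2×16 + 11
16 = 1×11 + 5
11 = 2×5 + 1
5 = 5×1 + 0
Back-substitute:
1 = 11 − 2·5
1 = −2·16 + 3·11
1 = 3·43 − 8·16
1 = −8·102 + 19·43
1 = 19·247 − 46·102
1 = −46·349 + 65·247
1 = 65·1643 − 306·349
1 = −306·1992 + 371·1643
So 1643·371 ≡ 1 (mod 1992), hence d = 371.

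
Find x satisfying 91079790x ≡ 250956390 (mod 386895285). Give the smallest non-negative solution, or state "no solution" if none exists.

First find gcd(91079790, 386895285):
386895285 = 4*91079790 + 22576125
91079790 = 4*22576125 + 775290
22576125 = 29*775290 + 92715
775290 = 8*92715 + 33570
92715 = 2*33570 + 25575
33570 = 1*25575 + 7995
25575 = 3*7995 + 1590
7995 = 5*1590 + 45
1590 = 35*45 + 15
45 = 3*15 + 0
gcd = 15 and 15 | 250956390, so solutions exist. Divide through by 15: 6071986x ≡ 16730426 (mod 25793019).
Now find 6071986⁻¹ mod 25793019:
25793019 = 4*6071986 + 1505075
6071986 = 4*1505075 + 51686
1505075 = 29*51686 + 6181
51686 = 8*6181 + 2238
6181 = 2*2238 + 1705
2238 = 1*1705 + 533
1705 = 3*533 + 106
533 = 5*106 + 3
106 = 35*3 + 1
3 = 3*1 + 0
Back-substitute:
1 = 106 − 35·3
1 = −35·533 + 176·106
1 = 176·1705 − 563·533
1 = −563·2238 + 739·1705
1 = 739·6181 − 2041·2238
1 = −2041·51686 + 17067·6181
1 = 17067·1505075 − 496984·51686
1 = −496984·6071986 + 2005003·1505075
1 = 2005003·25793019 − 8516996·6071986
So 6071986·(-8516996) ≡ 1 (mod 25793019), i.e. 6071986⁻¹ ≡ 17276023.
Then x ≡ 17276023·16730426 ≡ 20491805 (mod 25793019); the smallest non-negative solution is x = 20491805.

20491805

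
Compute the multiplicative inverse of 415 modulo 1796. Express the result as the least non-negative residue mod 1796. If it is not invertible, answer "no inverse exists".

515

Run Euclid on (1796, 415):
1796 = 4·415 + 136
415 = 3·136 + 7
136 = 19·7 + 3
7 = 2·3 + 1
3 = 3·1 + 0
Since gcd(415, 1796) = 1, back-substitute to write 1 as a combination:
1 = 7 − 2·3
1 = −2·136 + 39·7
1 = 39·415 − 119·136
1 = −119·1796 + 515·415
So 415·515 ≡ 1 (mod 1796).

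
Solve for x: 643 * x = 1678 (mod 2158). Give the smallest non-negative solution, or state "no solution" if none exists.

1090

First find gcd(643, 2158):
2158 = 3*643 + 229
643 = 2*229 + 185
229 = 1*185 + 44
185 = 4*44 + 9
44 = 4*9 + 8
9 = 1*8 + 1
8 = 8*1 + 0
gcd = 1, so a unique solution mod 2158 exists.
Back-substitute for the Bézout coefficients:
1 = 9 − 8
1 = −44 + 5·9
1 = 5·185 − 21·44
1 = −21·229 + 26·185
1 = 26·643 − 73·229
1 = −73·2158 + 245·643
So 643·(245) ≡ 1 (mod 2158), giving 643⁻¹ ≡ 245.
x ≡ 643⁻¹·1678 ≡ 245·1678 ≡ 1090 (mod 2158).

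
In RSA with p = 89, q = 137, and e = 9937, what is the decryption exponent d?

φ(n) = (p−1)(q−1) = 88·136 = 11968.
Need d with 9937·d ≡ 1 (mod 11968). Apply the extended Euclidean algorithm:
11968 = 1*9937 + 2031
9937 = 4*2031 + 1813
2031 = 1*1813 + 218
1813 = 8*218 + 69
218 = 3*69 + 11
69 = 6*11 + 3
11 = 3*3 + 2
3 = 1*2 + 1
2 = 2*1 + 0
Back-substitute:
1 = 3 − 2
1 = −11 + 4·3
1 = 4·69 − 25·11
1 = −25·218 + 79·69
1 = 79·1813 − 657·218
1 = −657·2031 + 736·1813
1 = 736·9937 − 3601·2031
1 = −3601·11968 + 4337·9937
So 9937·4337 ≡ 1 (mod 11968), hence d = 4337.

4337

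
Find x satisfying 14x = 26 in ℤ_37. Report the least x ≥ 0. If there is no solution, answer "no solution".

First find gcd(14, 37):
37 = 2×14 + 9
14 = 1×9 + 5
9 = 1×5 + 4
5 = 1×4 + 1
4 = 4×1 + 0
gcd = 1, so a unique solution mod 37 exists.
Back-substitute for the Bézout coefficients:
1 = 5 − 4
1 = −9 + 2·5
1 = 2·14 − 3·9
1 = −3·37 + 8·14
So 14·(8) ≡ 1 (mod 37), giving 14⁻¹ ≡ 8.
x ≡ 14⁻¹·26 ≡ 8·26 ≡ 23 (mod 37).

23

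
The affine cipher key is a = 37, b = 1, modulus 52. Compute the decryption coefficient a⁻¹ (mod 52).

45

gcd(52, 37) by repeated division:
52 = 1*37 + 15
37 = 2*15 + 7
15 = 2*7 + 1
7 = 7*1 + 0
Since gcd(37, 52) = 1, back-substitute to write 1 as a combination:
1 = 15 − 2·7
1 = −2·37 + 5·15
1 = 5·52 − 7·37
Hence 37⁻¹ ≡ -7 ≡ 45 (mod 52).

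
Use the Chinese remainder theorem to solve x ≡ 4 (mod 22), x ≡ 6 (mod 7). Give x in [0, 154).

48

Write x = 4 + 22·k. Then 22·k ≡ 6 − 4 ≡ 2 (mod 7).
Need 22⁻¹ mod 7. Extended Euclid on (7, 1):
7 = 7×1 + 0
22⁻¹ ≡ 1 (mod 7), so k ≡ 1·2 ≡ 2 (mod 7).
x = 4 + 22·2 = 48.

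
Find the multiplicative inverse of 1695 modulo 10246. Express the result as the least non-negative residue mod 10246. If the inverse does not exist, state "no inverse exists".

5797

gcd(10246, 1695) by repeated division:
10246 = 6·1695 + 76
1695 = 22·76 + 23
76 = 3·23 + 7
23 = 3·7 + 2
7 = 3·2 + 1
2 = 2·1 + 0
gcd = 1, so the inverse exists. Back-substitute:
1 = 7 − 3·2
1 = −3·23 + 10·7
1 = 10·76 − 33·23
1 = −33·1695 + 736·76
1 = 736·10246 − 4449·1695
So 1695·(-4449) ≡ 1 (mod 10246), and -4449 ≡ 5797 (mod 10246).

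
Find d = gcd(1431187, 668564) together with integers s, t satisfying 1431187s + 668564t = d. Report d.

1

Euclidean algorithm:
1431187 = 2×668564 + 94059
668564 = 7×94059 + 10151
94059 = 9×10151 + 2700
10151 = 3×2700 + 2051
2700 = 1×2051 + 649
2051 = 3×649 + 104
649 = 6×104 + 25
104 = 4×25 + 4
25 = 6×4 + 1
4 = 4×1 + 0
gcd(1431187, 668564) = 1.
Express as a combination:
1 = 25 − 6·4
1 = −6·104 + 25·25
1 = 25·649 − 156·104
1 = −156·2051 + 493·649
1 = 493·2700 − 649·2051
1 = −649·10151 + 2440·2700
1 = 2440·94059 − 22609·10151
1 = −22609·668564 + 160703·94059
1 = 160703·1431187 − 344015·668564
So 1 = (160703)·1431187 + (-344015)·668564.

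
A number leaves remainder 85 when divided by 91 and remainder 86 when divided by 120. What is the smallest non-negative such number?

Write x = 85 + 91·k. Then 91·k ≡ 86 − 85 ≡ 1 (mod 120).
Need 91⁻¹ mod 120. Extended Euclid on (120, 91):
120 = 1×91 + 29
91 = 3×29 + 4
29 = 7×4 + 1
4 = 4×1 + 0
Back-substitute:
1 = 29 − 7·4
1 = −7·91 + 22·29
1 = 22·120 − 29·91
91⁻¹ ≡ 91 (mod 120), so k ≡ 91·1 ≡ 91 (mod 120).
x = 85 + 91·91 = 8366.

8366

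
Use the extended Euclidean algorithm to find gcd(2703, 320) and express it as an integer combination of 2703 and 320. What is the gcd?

Apply Euclid's algorithm to 2703 and 320:
2703 = 8×320 + 143
320 = 2×143 + 34
143 = 4×34 + 7
34 = 4×7 + 6
7 = 1×6 + 1
6 = 6×1 + 0
gcd(2703, 320) = 1.
Back-substituting:
1 = 7 − 6
1 = −34 + 5·7
1 = 5·143 − 21·34
1 = −21·320 + 47·143
1 = 47·2703 − 397·320
So 1 = (47)·2703 + (-397)·320.

1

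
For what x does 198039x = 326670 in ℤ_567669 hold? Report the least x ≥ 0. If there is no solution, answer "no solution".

First find gcd(198039, 567669):
567669 = 2·198039 + 171591
198039 = 1·171591 + 26448
171591 = 6·26448 + 12903
26448 = 2·12903 + 642
12903 = 20·642 + 63
642 = 10·63 + 12
63 = 5·12 + 3
12 = 4·3 + 0
gcd = 3 and 3 | 326670, so solutions exist. Divide through by 3: 66013x ≡ 108890 (mod 189223).
Now find 66013⁻¹ mod 189223:
189223 = 2*66013 + 57197
66013 = 1*57197 + 8816
57197 = 6*8816 + 4301
8816 = 2*4301 + 214
4301 = 20*214 + 21
214 = 10*21 + 4
21 = 5*4 + 1
4 = 4*1 + 0
Back-substitute:
1 = 21 − 5·4
1 = −5·214 + 51·21
1 = 51·4301 − 1025·214
1 = −1025·8816 + 2101·4301
1 = 2101·57197 − 13631·8816
1 = −13631·66013 + 15732·57197
1 = 15732·189223 − 45095·66013
So 66013·(-45095) ≡ 1 (mod 189223), i.e. 66013⁻¹ ≡ 144128.
Then x ≡ 144128·108890 ≡ 131523 (mod 189223); the smallest non-negative solution is x = 131523.

131523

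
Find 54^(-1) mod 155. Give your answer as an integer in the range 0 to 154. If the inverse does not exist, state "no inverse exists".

Run Euclid on (155, 54):
155 = 2·54 + 47
54 = 1·47 + 7
47 = 6·7 + 5
7 = 1·5 + 2
5 = 2·2 + 1
2 = 2·1 + 0
The gcd is 1. Working backward:
1 = 5 − 2·2
1 = −2·7 + 3·5
1 = 3·47 − 20·7
1 = −20·54 + 23·47
1 = 23·155 − 66·54
So 54·(-66) ≡ 1 (mod 155), and -66 ≡ 89 (mod 155).

89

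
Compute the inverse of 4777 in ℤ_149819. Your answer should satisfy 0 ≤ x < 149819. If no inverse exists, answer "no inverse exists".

Apply the Euclidean algorithm to 149819 and 4777:
149819 = 31×4777 + 1732
4777 = 2×1732 + 1313
1732 = 1×1313 + 419
1313 = 3×419 + 56
419 = 7×56 + 27
56 = 2×27 + 2
27 = 13×2 + 1
2 = 2×1 + 0
gcd = 1, so the inverse exists. Back-substitute:
1 = 27 − 13·2
1 = −13·56 + 27·27
1 = 27·419 − 202·56
1 = −202·1313 + 633·419
1 = 633·1732 − 835·1313
1 = −835·4777 + 2303·1732
1 = 2303·149819 − 72228·4777
So 4777·(-72228) ≡ 1 (mod 149819), and -72228 ≡ 77591 (mod 149819).

77591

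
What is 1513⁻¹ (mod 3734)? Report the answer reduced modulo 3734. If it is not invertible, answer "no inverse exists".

Apply the Euclidean algorithm to 3734 and 1513:
3734 = 2*1513 + 708
1513 = 2*708 + 97
708 = 7*97 + 29
97 = 3*29 + 10
29 = 2*10 + 9
10 = 1*9 + 1
9 = 9*1 + 0
Since gcd(1513, 3734) = 1, back-substitute to write 1 as a combination:
1 = 10 − 9
1 = −29 + 3·10
1 = 3·97 − 10·29
1 = −10·708 + 73·97
1 = 73·1513 − 156·708
1 = −156·3734 + 385·1513
So 1513·385 ≡ 1 (mod 3734).

385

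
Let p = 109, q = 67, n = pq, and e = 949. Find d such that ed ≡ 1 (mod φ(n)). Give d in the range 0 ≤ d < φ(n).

φ(n) = (p−1)(q−1) = 108·66 = 7128.
Need d with 949·d ≡ 1 (mod 7128). Apply the extended Euclidean algorithm:
7128 = 7*949 + 485
949 = 1*485 + 464
485 = 1*464 + 21
464 = 22*21 + 2
21 = 10*2 + 1
2 = 2*1 + 0
Back-substitute:
1 = 21 − 10·2
1 = −10·464 + 221·21
1 = 221·485 − 231·464
1 = −231·949 + 452·485
1 = 452·7128 − 3395·949
So 949·(-3395) ≡ 1 (mod 7128), hence d ≡ -3395 ≡ 3733 (mod 7128).

3733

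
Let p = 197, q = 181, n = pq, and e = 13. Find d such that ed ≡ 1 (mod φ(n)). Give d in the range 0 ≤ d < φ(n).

φ(n) = (p−1)(q−1) = 196·180 = 35280.
Need d with 13·d ≡ 1 (mod 35280). Apply the extended Euclidean algorithm:
35280 = 2713*13 + 11
13 = 1*11 + 2
11 = 5*2 + 1
2 = 2*1 + 0
Back-substitute:
1 = 11 − 5·2
1 = −5·13 + 6·11
1 = 6·35280 − 16283·13
So 13·(-16283) ≡ 1 (mod 35280), hence d ≡ -16283 ≡ 18997 (mod 35280).

18997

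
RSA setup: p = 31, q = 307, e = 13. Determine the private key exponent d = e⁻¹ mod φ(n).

φ(n) = (p−1)(q−1) = 30·306 = 9180.
Need d with 13·d ≡ 1 (mod 9180). Apply the extended Euclidean algorithm:
9180 = 706*13 + 2
13 = 6*2 + 1
2 = 2*1 + 0
Back-substitute:
1 = 13 − 6·2
1 = −6·9180 + 4237·13
So 13·4237 ≡ 1 (mod 9180), hence d = 4237.

4237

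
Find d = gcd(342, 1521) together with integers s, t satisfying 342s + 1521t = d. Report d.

9

Apply Euclid's algorithm to 1521 and 342:
1521 = 4·342 + 153
342 = 2·153 + 36
153 = 4·36 + 9
36 = 4·9 + 0
gcd(342, 1521) = 9.
Working backward:
9 = 153 − 4·36
9 = −4·342 + 9·153
9 = 9·1521 − 40·342
So 9 = (9)·1521 + (-40)·342.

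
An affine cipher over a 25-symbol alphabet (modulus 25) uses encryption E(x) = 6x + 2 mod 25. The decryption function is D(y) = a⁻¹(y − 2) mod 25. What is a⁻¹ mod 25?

21

Run Euclid on (25, 6):
25 = 4·6 + 1
6 = 6·1 + 0
gcd = 1, so the inverse exists. Back-substitute:
1 = 25 − 4·6
Thus 6·(-4) ≡ 1 (mod 25); reducing, -4 mod 25 = 21.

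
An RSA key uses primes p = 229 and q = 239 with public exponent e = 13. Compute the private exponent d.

25045

φ(n) = (p−1)(q−1) = 228·238 = 54264.
Need d with 13·d ≡ 1 (mod 54264). Apply the extended Euclidean algorithm:
54264 = 4174·13 + 2
13 = 6·2 + 1
2 = 2·1 + 0
Back-substitute:
1 = 13 − 6·2
1 = −6·54264 + 25045·13
So 13·25045 ≡ 1 (mod 54264), hence d = 25045.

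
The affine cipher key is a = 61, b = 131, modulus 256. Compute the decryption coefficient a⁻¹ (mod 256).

21

Extended Euclidean algorithm:
256 = 4*61 + 12
61 = 5*12 + 1
12 = 12*1 + 0
Since gcd(61, 256) = 1, back-substitute to write 1 as a combination:
1 = 61 − 5·12
1 = −5·256 + 21·61
So 61·21 ≡ 1 (mod 256).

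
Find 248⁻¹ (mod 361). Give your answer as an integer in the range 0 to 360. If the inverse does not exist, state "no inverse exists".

Apply the Euclidean algorithm to 361 and 248:
361 = 1·248 + 113
248 = 2·113 + 22
113 = 5·22 + 3
22 = 7·3 + 1
3 = 3·1 + 0
Since gcd(248, 361) = 1, back-substitute to write 1 as a combination:
1 = 22 − 7·3
1 = −7·113 + 36·22
1 = 36·248 − 79·113
1 = −79·361 + 115·248
So 248·115 ≡ 1 (mod 361).

115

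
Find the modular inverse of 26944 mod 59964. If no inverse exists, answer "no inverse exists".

Euclidean algorithm on 59964, 26944:
59964 = 2·26944 + 6076
26944 = 4·6076 + 2640
6076 = 2·2640 + 796
2640 = 3·796 + 252
796 = 3·252 + 40
252 = 6·40 + 12
40 = 3·12 + 4
12 = 3·4 + 0
gcd(26944, 59964) = 4 ≠ 1, so 26944 has no multiplicative inverse modulo 59964.

no inverse exists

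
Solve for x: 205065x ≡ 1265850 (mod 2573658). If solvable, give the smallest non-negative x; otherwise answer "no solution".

First find gcd(205065, 2573658):
2573658 = 12·205065 + 112878
205065 = 1·112878 + 92187
112878 = 1·92187 + 20691
92187 = 4·20691 + 9423
20691 = 2·9423 + 1845
9423 = 5·1845 + 198
1845 = 9·198 + 63
198 = 3·63 + 9
63 = 7·9 + 0
gcd = 9 and 9 | 1265850, so solutions exist. Divide through by 9: 22785x ≡ 140650 (mod 285962).
Now find 22785⁻¹ mod 285962:
285962 = 12*22785 + 12542
22785 = 1*12542 + 10243
12542 = 1*10243 + 2299
10243 = 4*2299 + 1047
2299 = 2*1047 + 205
1047 = 5*205 + 22
205 = 9*22 + 7
22 = 3*7 + 1
7 = 7*1 + 0
Back-substitute:
1 = 22 − 3·7
1 = −3·205 + 28·22
1 = 28·1047 − 143·205
1 = −143·2299 + 314·1047
1 = 314·10243 − 1399·2299
1 = −1399·12542 + 1713·10243
1 = 1713·22785 − 3112·12542
1 = −3112·285962 + 39057·22785
So 22785⁻¹ ≡ 39057 (mod 285962).
Then x ≡ 39057·140650 ≡ 37030 (mod 285962); the smallest non-negative solution is x = 37030.

37030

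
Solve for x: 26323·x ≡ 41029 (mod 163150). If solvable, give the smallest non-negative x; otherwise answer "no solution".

89823

First find gcd(26323, 163150):
163150 = 6*26323 + 5212
26323 = 5*5212 + 263
5212 = 19*263 + 215
263 = 1*215 + 48
215 = 4*48 + 23
48 = 2*23 + 2
23 = 11*2 + 1
2 = 2*1 + 0
gcd = 1, so a unique solution mod 163150 exists.
Back-substitute for the Bézout coefficients:
1 = 23 − 11·2
1 = −11·48 + 23·23
1 = 23·215 − 103·48
1 = −103·263 + 126·215
1 = 126·5212 − 2497·263
1 = −2497·26323 + 12611·5212
1 = 12611·163150 − 78163·26323
So 26323·(-78163) ≡ 1 (mod 163150), giving 26323⁻¹ ≡ 84987.
x ≡ 26323⁻¹·41029 ≡ 84987·41029 ≡ 89823 (mod 163150).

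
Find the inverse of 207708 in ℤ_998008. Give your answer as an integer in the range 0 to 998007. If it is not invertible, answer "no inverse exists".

no inverse exists

Compute gcd(207708, 998008):
998008 = 4×207708 + 167176
207708 = 1×167176 + 40532
167176 = 4×40532 + 5048
40532 = 8×5048 + 148
5048 = 34×148 + 16
148 = 9×16 + 4
16 = 4×4 + 0
Since gcd = 4 > 1, 207708 is not a unit mod 998008.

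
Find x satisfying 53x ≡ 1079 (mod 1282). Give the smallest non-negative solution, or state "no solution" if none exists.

359

First find gcd(53, 1282):
1282 = 24·53 + 10
53 = 5·10 + 3
10 = 3·3 + 1
3 = 3·1 + 0
gcd = 1, so a unique solution mod 1282 exists.
Back-substitute for the Bézout coefficients:
1 = 10 − 3·3
1 = −3·53 + 16·10
1 = 16·1282 − 387·53
So 53·(-387) ≡ 1 (mod 1282), giving 53⁻¹ ≡ 895.
x ≡ 53⁻¹·1079 ≡ 895·1079 ≡ 359 (mod 1282).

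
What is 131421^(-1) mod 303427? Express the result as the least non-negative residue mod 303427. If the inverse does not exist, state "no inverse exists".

9951

Extended Euclidean algorithm:
303427 = 2×131421 + 40585
131421 = 3×40585 + 9666
40585 = 4×9666 + 1921
9666 = 5×1921 + 61
1921 = 31×61 + 30
61 = 2×30 + 1
30 = 30×1 + 0
The gcd is 1. Working backward:
1 = 61 − 2·30
1 = −2·1921 + 63·61
1 = 63·9666 − 317·1921
1 = −317·40585 + 1331·9666
1 = 1331·131421 − 4310·40585
1 = −4310·303427 + 9951·131421
So 131421·9951 ≡ 1 (mod 303427).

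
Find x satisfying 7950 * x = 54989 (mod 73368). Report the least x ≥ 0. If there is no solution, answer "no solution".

no solution

gcd(7950, 73368):
73368 = 9*7950 + 1818
7950 = 4*1818 + 678
1818 = 2*678 + 462
678 = 1*462 + 216
462 = 2*216 + 30
216 = 7*30 + 6
30 = 5*6 + 0
gcd = 6, but 6 ∤ 54989, so the congruence has no solution.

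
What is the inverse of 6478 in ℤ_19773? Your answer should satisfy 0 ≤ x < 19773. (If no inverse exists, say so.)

3208

Apply the Euclidean algorithm to 19773 and 6478:
19773 = 3×6478 + 339
6478 = 19×339 + 37
339 = 9×37 + 6
37 = 6×6 + 1
6 = 6×1 + 0
gcd = 1, so the inverse exists. Back-substitute:
1 = 37 − 6·6
1 = −6·339 + 55·37
1 = 55·6478 − 1051·339
1 = −1051·19773 + 3208·6478
So 6478·3208 ≡ 1 (mod 19773).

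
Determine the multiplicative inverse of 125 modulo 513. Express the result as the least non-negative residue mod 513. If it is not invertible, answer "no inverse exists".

197

gcd(513, 125) by repeated division:
513 = 4*125 + 13
125 = 9*13 + 8
13 = 1*8 + 5
8 = 1*5 + 3
5 = 1*3 + 2
3 = 1*2 + 1
2 = 2*1 + 0
Since gcd(125, 513) = 1, back-substitute to write 1 as a combination:
1 = 3 − 2
1 = −5 + 2·3
1 = 2·8 − 3·5
1 = −3·13 + 5·8
1 = 5·125 − 48·13
1 = −48·513 + 197·125
So 125·197 ≡ 1 (mod 513).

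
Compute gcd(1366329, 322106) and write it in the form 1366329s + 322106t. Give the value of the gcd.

1

Repeated division:
1366329 = 4×322106 + 77905
322106 = 4×77905 + 10486
77905 = 7×10486 + 4503
10486 = 2×4503 + 1480
4503 = 3×1480 + 63
1480 = 23×63 + 31
63 = 2×31 + 1
31 = 31×1 + 0
gcd(1366329, 322106) = 1.
Working backward:
1 = 63 − 2·31
1 = −2·1480 + 47·63
1 = 47·4503 − 143·1480
1 = −143·10486 + 333·4503
1 = 333·77905 − 2474·10486
1 = −2474·322106 + 10229·77905
1 = 10229·1366329 − 43390·322106
So 1 = (10229)·1366329 + (-43390)·322106.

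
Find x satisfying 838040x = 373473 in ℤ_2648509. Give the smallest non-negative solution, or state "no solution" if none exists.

First find gcd(838040, 2648509):
2648509 = 3·838040 + 134389
838040 = 6·134389 + 31706
134389 = 4·31706 + 7565
31706 = 4·7565 + 1446
7565 = 5·1446 + 335
1446 = 4·335 + 106
335 = 3·106 + 17
106 = 6·17 + 4
17 = 4·4 + 1
4 = 4·1 + 0
gcd = 1, so a unique solution mod 2648509 exists.
Back-substitute for the Bézout coefficients:
1 = 17 − 4·4
1 = −4·106 + 25·17
1 = 25·335 − 79·106
1 = −79·1446 + 341·335
1 = 341·7565 − 1784·1446
1 = −1784·31706 + 7477·7565
1 = 7477·134389 − 31692·31706
1 = −31692·838040 + 197629·134389
1 = 197629·2648509 − 624579·838040
So 838040·(-624579) ≡ 1 (mod 2648509), giving 838040⁻¹ ≡ 2023930.
x ≡ 838040⁻¹·373473 ≡ 2023930·373473 ≡ 1388799 (mod 2648509).

1388799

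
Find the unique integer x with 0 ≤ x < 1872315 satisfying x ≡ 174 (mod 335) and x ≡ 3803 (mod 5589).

389444

Write x = 174 + 335·k. Then 335·k ≡ 3803 − 174 ≡ 3629 (mod 5589).
Need 335⁻¹ mod 5589. Extended Euclid on (5589, 335):
5589 = 16·335 + 229
335 = 1·229 + 106
229 = 2·106 + 17
106 = 6·17 + 4
17 = 4·4 + 1
4 = 4·1 + 0
Back-substitute:
1 = 17 − 4·4
1 = −4·106 + 25·17
1 = 25·229 − 54·106
1 = −54·335 + 79·229
1 = 79·5589 − 1318·335
335⁻¹ ≡ 4271 (mod 5589), so k ≡ 4271·3629 ≡ 1162 (mod 5589).
x = 174 + 335·1162 = 389444.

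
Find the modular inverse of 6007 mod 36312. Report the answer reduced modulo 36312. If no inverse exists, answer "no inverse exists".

Apply the Euclidean algorithm to 36312 and 6007:
36312 = 6*6007 + 270
6007 = 22*270 + 67
270 = 4*67 + 2
67 = 33*2 + 1
2 = 2*1 + 0
The gcd is 1. Working backward:
1 = 67 − 33·2
1 = −33·270 + 133·67
1 = 133·6007 − 2959·270
1 = −2959·36312 + 17887·6007
So 6007·17887 ≡ 1 (mod 36312).

17887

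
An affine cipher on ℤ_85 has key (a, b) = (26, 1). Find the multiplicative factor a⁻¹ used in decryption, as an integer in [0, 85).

36

Extended Euclidean algorithm:
85 = 3×26 + 7
26 = 3×7 + 5
7 = 1×5 + 2
5 = 2×2 + 1
2 = 2×1 + 0
Since gcd(26, 85) = 1, back-substitute to write 1 as a combination:
1 = 5 − 2·2
1 = −2·7 + 3·5
1 = 3·26 − 11·7
1 = −11·85 + 36·26
So 26·36 ≡ 1 (mod 85).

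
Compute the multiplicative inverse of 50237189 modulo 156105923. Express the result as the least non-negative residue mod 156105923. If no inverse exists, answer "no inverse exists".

Extended Euclidean algorithm:
156105923 = 3·50237189 + 5394356
50237189 = 9·5394356 + 1687985
5394356 = 3·1687985 + 330401
1687985 = 5·330401 + 35980
330401 = 9·35980 + 6581
35980 = 5·6581 + 3075
6581 = 2·3075 + 431
3075 = 7·431 + 58
431 = 7·58 + 25
58 = 2·25 + 8
25 = 3·8 + 1
8 = 8·1 + 0
Since gcd(50237189, 156105923) = 1, back-substitute to write 1 as a combination:
1 = 25 − 3·8
1 = −3·58 + 7·25
1 = 7·431 − 52·58
1 = −52·3075 + 371·431
1 = 371·6581 − 794·3075
1 = −794·35980 + 4341·6581
1 = 4341·330401 − 39863·35980
1 = −39863·1687985 + 203656·330401
1 = 203656·5394356 − 650831·1687985
1 = −650831·50237189 + 6061135·5394356
1 = 6061135·156105923 − 18834236·50237189
Hence 50237189⁻¹ ≡ -18834236 ≡ 137271687 (mod 156105923).

137271687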